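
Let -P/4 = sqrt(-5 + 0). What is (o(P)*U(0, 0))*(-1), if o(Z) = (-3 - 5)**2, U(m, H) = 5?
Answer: -320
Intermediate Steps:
P = -4*I*sqrt(5) (P = -4*sqrt(-5 + 0) = -4*I*sqrt(5) ≈ -8.9443*I)
o(Z) = 64 (o(Z) = (-8)**2 = 64)
(o(P)*U(0, 0))*(-1) = (64*5)*(-1) = 320*(-1) = -320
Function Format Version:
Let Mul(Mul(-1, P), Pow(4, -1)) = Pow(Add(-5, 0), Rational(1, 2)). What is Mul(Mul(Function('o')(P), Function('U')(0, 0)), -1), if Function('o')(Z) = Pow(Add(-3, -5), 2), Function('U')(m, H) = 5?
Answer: -320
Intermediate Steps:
P = Mul(-4, I, Pow(5, Rational(1, 2))) (P = Mul(-4, Pow(Add(-5, 0), Rational(1, 2))) = Mul(-4, Pow(-5, Rational(1, 2))) = Mul(-4, Mul(I, Pow(5, Rational(1, 2)))) = Mul(-4, I, Pow(5, Rational(1, 2))) ≈ Mul(-8.9443, I))
Function('o')(Z) = 64 (Function('o')(Z) = Pow(-8, 2) = 64)
Mul(Mul(Function('o')(P), Function('U')(0, 0)), -1) = Mul(Mul(64, 5), -1) = Mul(320, -1) = -320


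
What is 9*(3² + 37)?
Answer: 414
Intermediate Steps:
9*(3² + 37) = 9*(9 + 37) = 9*46 = 414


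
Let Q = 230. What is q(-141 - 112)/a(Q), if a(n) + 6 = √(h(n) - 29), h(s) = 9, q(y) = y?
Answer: 759/28 + 253*I*√5/28 ≈ 27.107 + 20.204*I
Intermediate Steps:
a(n) = -6 + 2*I*√5 (a(n) = -6 + √(9 - 29) = -6 + √(-20) = -6 + 2*I*√5)
q(-141 - 112)/a(Q) = (-141 - 112)/(-6 + 2*I*√5) = -253/(-6 + 2*I*√5)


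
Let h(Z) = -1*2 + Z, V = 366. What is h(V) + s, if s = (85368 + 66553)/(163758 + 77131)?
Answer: 7985047/21899 ≈ 364.63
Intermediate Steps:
s = 13811/21899 (s = 151921/240889 = 151921*(1/240889) = 13811/21899 ≈ 0.63067)
h(Z) = -2 + Z
h(V) + s = (-2 + 366) + 13811/21899 = 364 + 13811/21899 = 7985047/21899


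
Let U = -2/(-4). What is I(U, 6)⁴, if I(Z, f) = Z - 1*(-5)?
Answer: 14641/16 ≈ 915.06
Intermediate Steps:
U = ½ (U = -2*(-¼) = ½ ≈ 0.50000)
I(Z, f) = 5 + Z (I(Z, f) = Z + 5 = 5 + Z)
I(U, 6)⁴ = (5 + ½)⁴ = (11/2)⁴ = 14641/16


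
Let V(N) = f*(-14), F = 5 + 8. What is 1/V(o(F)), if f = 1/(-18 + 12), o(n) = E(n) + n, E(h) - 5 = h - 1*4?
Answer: 3/7 ≈ 0.42857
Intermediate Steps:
E(h) = 1 + h (E(h) = 5 + (h - 1*4) = 5 + (h - 4) = 5 + (-4 + h) = 1 + h)
F = 13
o(n) = 1 + 2*n (o(n) = (1 + n) + n = 1 + 2*n)
f = -⅙ (f = 1/(-6) = -⅙ ≈ -0.16667)
V(N) = 7/3 (V(N) = -⅙*(-14) = 7/3)
1/V(o(F)) = 1/(7/3) = 3/7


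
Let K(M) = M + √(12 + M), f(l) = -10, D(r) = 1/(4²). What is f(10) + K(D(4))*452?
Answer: 73/4 + 113*√193 ≈ 1588.1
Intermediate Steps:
D(r) = 1/16
f(10) + K(D(4))*452 = -10 + (1/16 + √(12 + 1/16))*452 = -10 + (1/16 + √(193/16))*452 = -10 + (1/16 + √193/4)*452 = -10 + (113/4 + 113*√193) = 73/4 + 113*√193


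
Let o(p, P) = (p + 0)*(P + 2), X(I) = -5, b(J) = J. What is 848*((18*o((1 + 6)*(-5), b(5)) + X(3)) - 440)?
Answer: -4117040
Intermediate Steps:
o(p, P) = p*(2 + P)
848*((18*o((1 + 6)*(-5), b(5)) + X(3)) - 440) = 848*((18*(((1 + 6)*(-5))*(2 + 5)) - 5) - 440) = 848*((18*((7*(-5))*7) - 5) - 440) = 848*((18*(-35*7) - 5) - 440) = 848*((18*(-245) - 5) - 440) = 848*((-4410 - 5) - 440) = 848*(-4415 - 440) = 848*(-4855) = -4117040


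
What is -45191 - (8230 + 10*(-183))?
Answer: -51591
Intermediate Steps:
-45191 - (8230 + 10*(-183)) = -45191 - (8230 - 1830) = -45191 - 1*6400 = -45191 - 6400 = -51591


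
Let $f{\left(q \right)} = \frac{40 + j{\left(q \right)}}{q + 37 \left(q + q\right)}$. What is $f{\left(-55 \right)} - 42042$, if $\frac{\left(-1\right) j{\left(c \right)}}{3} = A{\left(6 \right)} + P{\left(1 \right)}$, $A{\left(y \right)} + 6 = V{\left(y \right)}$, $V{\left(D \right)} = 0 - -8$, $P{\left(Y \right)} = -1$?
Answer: $- \frac{173423287}{4125} \approx -42042.0$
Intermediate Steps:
$V{\left(D \right)} = 8$ ($V{\left(D \right)} = 0 + 8 = 8$)
$A{\left(y \right)} = 2$ ($A{\left(y \right)} = -6 + 8 = 2$)
$j{\left(c \right)} = -3$ ($j{\left(c \right)} = - 3 \left(2 - 1\right) = \left(-3\right) 1 = -3$)
$f{\left(q \right)} = \frac{37}{75 q}$ ($f{\left(q \right)} = \frac{40 - 3}{q + 37 \left(q + q\right)} = \frac{37}{q + 37 \cdot 2 q} = \frac{37}{q + 74 q} = \frac{37}{75 q}$)
$f{\left(-55 \right)} - 42042 = \frac{37}{75 \left(-55\right)} - 42042 = \frac{37}{75} \left(- \frac{1}{55}\right) - 42042 = - \frac{37}{4125} - 42042 = - \frac{173423287}{4125}$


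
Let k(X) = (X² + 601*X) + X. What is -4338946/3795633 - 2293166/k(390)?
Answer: -1730444662093/244742415840 ≈ -7.0705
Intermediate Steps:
k(X) = X² + 602*X
-4338946/3795633 - 2293166/k(390) = -4338946/3795633 - 2293166*1/(390*(602 + 390)) = -4338946*1/3795633 - 2293166/(390*992) = -4338946/3795633 - 2293166/386880 = -4338946/3795633 - 2293166*1/386880 = -4338946/3795633 - 1146583/193440 = -1730444662093/244742415840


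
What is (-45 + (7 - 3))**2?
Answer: 1681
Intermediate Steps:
(-45 + (7 - 3))**2 = (-45 + 4)**2 = (-41)**2 = 1681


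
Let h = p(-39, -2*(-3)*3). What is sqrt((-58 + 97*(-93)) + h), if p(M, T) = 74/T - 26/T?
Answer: I*sqrt(81687)/3 ≈ 95.27*I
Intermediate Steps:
p(M, T) = 48/T
h = 8/3 (h = 48/((-2*(-3)*3)) = 48/((6*3)) = 48/18 = 48*(1/18) = 8/3 ≈ 2.6667)
sqrt((-58 + 97*(-93)) + h) = sqrt((-58 + 97*(-93)) + 8/3) = sqrt((-58 - 9021) + 8/3) = sqrt(-9079 + 8/3) = sqrt(-27229/3) = I*sqrt(81687)/3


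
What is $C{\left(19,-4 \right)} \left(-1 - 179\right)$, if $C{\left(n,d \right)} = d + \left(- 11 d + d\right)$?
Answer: $-6480$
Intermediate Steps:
$C{\left(n,d \right)} = - 9 d$ ($C{\left(n,d \right)} = d - 10 d = - 9 d$)
$C{\left(19,-4 \right)} \left(-1 - 179\right) = \left(-9\right) \left(-4\right) \left(-1 - 179\right) = 36 \left(-180\right) = -6480$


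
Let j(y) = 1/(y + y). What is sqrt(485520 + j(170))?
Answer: sqrt(14031528085)/170 ≈ 696.79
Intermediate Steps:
j(y) = 1/(2*y)
sqrt(485520 + j(170)) = sqrt(485520 + (1/2)/170) = sqrt(485520 + (1/2)*(1/170)) = sqrt(485520 + 1/340) = sqrt(165076801/340) = sqrt(14031528085)/170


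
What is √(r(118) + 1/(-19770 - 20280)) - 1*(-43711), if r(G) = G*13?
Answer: 43711 + √10935732422/2670 ≈ 43750.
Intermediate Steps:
r(G) = 13*G
√(r(118) + 1/(-19770 - 20280)) - 1*(-43711) = √(13*118 + 1/(-19770 - 20280)) - 1*(-43711) = √(1534 + 1/(-40050)) + 43711 = √(1534 - 1/40050) + 43711 = √(61436699/40050) + 43711 = √10935732422/2670 + 43711 = 43711 + √10935732422/2670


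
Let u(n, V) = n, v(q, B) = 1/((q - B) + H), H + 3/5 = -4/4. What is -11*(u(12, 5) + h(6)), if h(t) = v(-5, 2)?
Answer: -5621/43 ≈ -130.72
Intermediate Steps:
H = -8/5 (H = -⅗ - 4/4 = -⅗ - 4*¼ = -⅗ - 1 = -8/5 ≈ -1.6000)
v(q, B) = 1/(-8/5 + q - B) (v(q, B) = 1/((q - B) - 8/5) = 1/(-8/5 + q - B))
h(t) = -5/43 (h(t) = 5/(-8 - 5*2 + 5*(-5)) = 5/(-8 - 10 - 25) = 5/(-43) = 5*(-1/43) = -5/43)
-11*(u(12, 5) + h(6)) = -11*(12 - 5/43) = -11*511/43 = -5621/43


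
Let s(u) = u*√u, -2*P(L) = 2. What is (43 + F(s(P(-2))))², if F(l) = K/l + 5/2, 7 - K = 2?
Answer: 8181/4 + 455*I ≈ 2045.3 + 455.0*I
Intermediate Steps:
K = 5 (K = 7 - 1*2 = 7 - 2 = 5)
P(L) = -1 (P(L) = -½*2 = -1)
s(u) = u^(3/2)
F(l) = 5/2 + 5/l (F(l) = 5/l + 5/2 = 5/2 + 5/l)
(43 + F(s(P(-2))))² = (43 + (5/2 + 5/((-1)^(3/2))))² = (43 + (5/2 + 5/((-I))))² = (43 + (5/2 + 5*I))² = (91/2 + 5*I)²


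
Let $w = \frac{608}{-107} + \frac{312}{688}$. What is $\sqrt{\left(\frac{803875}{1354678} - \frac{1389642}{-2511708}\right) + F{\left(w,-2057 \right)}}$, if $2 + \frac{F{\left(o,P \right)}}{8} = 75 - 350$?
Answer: $\frac{i \sqrt{44517722879262203031141642}}{141773148751} \approx 47.062 i$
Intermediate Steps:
$w = - \frac{48115}{9202}$ ($w = 608 \left(- \frac{1}{107}\right) + 312 \cdot \frac{1}{688} = - \frac{608}{107} + \frac{39}{86} = - \frac{48115}{9202} \approx -5.2288$)
$F{\left(o,P \right)} = -2216$ ($F{\left(o,P \right)} = -16 + 8 \left(75 - 350\right) = -16 + 8 \left(-275\right) = -16 - 2200 = -2216$)
$\sqrt{\left(\frac{803875}{1354678} - \frac{1389642}{-2511708}\right) + F{\left(w,-2057 \right)}} = \sqrt{\left(\frac{803875}{1354678} - \frac{1389642}{-2511708}\right) - 2216} = \sqrt{\left(803875 \cdot \frac{1}{1354678} - - \frac{231607}{418618}\right) - 2216} = \sqrt{\left(\frac{803875}{1354678} + \frac{231607}{418618}\right) - 2216} = \sqrt{\frac{162567363074}{141773148751} - 2216} = \sqrt{- \frac{314006730269142}{141773148751}} = \frac{i \sqrt{44517722879262203031141642}}{141773148751}$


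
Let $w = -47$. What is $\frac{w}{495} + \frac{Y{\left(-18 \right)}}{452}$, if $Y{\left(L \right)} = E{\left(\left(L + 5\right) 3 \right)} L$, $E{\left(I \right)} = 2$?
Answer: $- \frac{9766}{55935} \approx -0.1746$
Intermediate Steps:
$Y{\left(L \right)} = 2 L$
$\frac{w}{495} + \frac{Y{\left(-18 \right)}}{452} = - \frac{47}{495} + \frac{2 \left(-18\right)}{452} = \left(-47\right) \frac{1}{495} - \frac{9}{113} = - \frac{47}{495} - \frac{9}{113} = - \frac{9766}{55935}$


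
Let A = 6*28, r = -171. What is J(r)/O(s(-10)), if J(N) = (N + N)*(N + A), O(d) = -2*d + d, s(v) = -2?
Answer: 513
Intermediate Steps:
O(d) = -d
A = 168
J(N) = 2*N*(168 + N) (J(N) = (N + N)*(N + 168) = (2*N)*(168 + N) = 2*N*(168 + N))
J(r)/O(s(-10)) = (2*(-171)*(168 - 171))/((-1*(-2))) = (2*(-171)*(-3))/2 = 1026*(½) = 513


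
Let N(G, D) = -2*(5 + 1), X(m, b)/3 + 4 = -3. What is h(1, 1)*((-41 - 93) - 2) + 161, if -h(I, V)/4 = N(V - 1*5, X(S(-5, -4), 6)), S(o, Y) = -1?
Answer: -6367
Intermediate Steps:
X(m, b) = -21 (X(m, b) = -12 + 3*(-3) = -12 - 9 = -21)
N(G, D) = -12 (N(G, D) = -2*6 = -12)
h(I, V) = 48 (h(I, V) = -4*(-12) = 48)
h(1, 1)*((-41 - 93) - 2) + 161 = 48*((-41 - 93) - 2) + 161 = 48*(-134 - 2) + 161 = 48*(-136) + 161 = -6528 + 161 = -6367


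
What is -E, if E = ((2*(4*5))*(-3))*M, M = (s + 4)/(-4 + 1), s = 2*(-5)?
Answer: 240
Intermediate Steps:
s = -10
M = 2 (M = (-10 + 4)/(-4 + 1) = -6/(-3) = -6*(-1/3) = 2)
E = -240 (E = ((2*(4*5))*(-3))*2 = ((2*20)*(-3))*2 = (40*(-3))*2 = -120*2 = -240)
-E = -1*(-240) = 240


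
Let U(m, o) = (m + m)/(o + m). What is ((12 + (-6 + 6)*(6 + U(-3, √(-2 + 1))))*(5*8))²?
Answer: 230400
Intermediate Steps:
U(m, o) = 2*m/(m + o) (U(m, o) = (2*m)/(m + o) = 2*m/(m + o))
((12 + (-6 + 6)*(6 + U(-3, √(-2 + 1))))*(5*8))² = ((12 + (-6 + 6)*(6 + 2*(-3)/(-3 + √(-2 + 1))))*(5*8))² = ((12 + 0*(6 + 2*(-3)/(-3 + √(-1))))*40)² = ((12 + 0*(6 + 2*(-3)/(-3 + I)))*40)² = ((12 + 0*(6 + 2*(-3)*((-3 - I)/10)))*40)² = ((12 + 0*(6 + (9/5 + 3*I/5)))*40)² = ((12 + 0*(39/5 + 3*I/5))*40)² = ((12 + 0)*40)² = (12*40)² = 480² = 230400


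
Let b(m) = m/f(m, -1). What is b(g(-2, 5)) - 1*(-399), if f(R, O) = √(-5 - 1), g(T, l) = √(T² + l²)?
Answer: 399 - I*√174/6 ≈ 399.0 - 2.1985*I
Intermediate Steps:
f(R, O) = I*√6 (f(R, O) = √(-6) = I*√6)
b(m) = -I*m*√6/6 (b(m) = m/((I*√6)) = m*(-I*√6/6) = -I*m*√6/6)
b(g(-2, 5)) - 1*(-399) = -I*√((-2)² + 5²)*√6/6 - 1*(-399) = -I*√(4 + 25)*√6/6 + 399 = -I*√29*√6/6 + 399 = -I*√174/6 + 399 = 399 - I*√174/6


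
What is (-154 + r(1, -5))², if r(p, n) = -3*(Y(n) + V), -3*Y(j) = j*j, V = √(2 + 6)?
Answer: 16713 + 1548*√2 ≈ 18902.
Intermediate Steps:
V = 2*√2 (V = √8 = 2*√2 ≈ 2.8284)
Y(j) = -j²/3 (Y(j) = -j*j/3 = -j²/3)
r(p, n) = n² - 6*√2 (r(p, n) = -3*(-n²/3 + 2*√2) = -3*(2*√2 - n²/3) = n² - 6*√2)
(-154 + r(1, -5))² = (-154 + ((-5)² - 6*√2))² = (-154 + (25 - 6*√2))² = (-129 - 6*√2)²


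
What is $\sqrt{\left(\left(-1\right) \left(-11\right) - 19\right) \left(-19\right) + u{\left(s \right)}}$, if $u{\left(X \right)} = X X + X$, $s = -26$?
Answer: $\sqrt{802} \approx 28.32$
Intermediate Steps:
$u{\left(X \right)} = X + X^{2}$ ($u{\left(X \right)} = X^{2} + X = X + X^{2}$)
$\sqrt{\left(\left(-1\right) \left(-11\right) - 19\right) \left(-19\right) + u{\left(s \right)}} = \sqrt{\left(\left(-1\right) \left(-11\right) - 19\right) \left(-19\right) - 26 \left(1 - 26\right)} = \sqrt{\left(11 - 19\right) \left(-19\right) - -650} = \sqrt{\left(-8\right) \left(-19\right) + 650} = \sqrt{152 + 650} = \sqrt{802}$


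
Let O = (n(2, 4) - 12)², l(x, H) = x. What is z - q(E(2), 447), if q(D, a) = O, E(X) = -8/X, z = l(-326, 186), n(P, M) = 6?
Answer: -362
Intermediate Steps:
z = -326
O = 36 (O = (6 - 12)² = (-6)² = 36)
q(D, a) = 36
z - q(E(2), 447) = -326 - 1*36 = -326 - 36 = -362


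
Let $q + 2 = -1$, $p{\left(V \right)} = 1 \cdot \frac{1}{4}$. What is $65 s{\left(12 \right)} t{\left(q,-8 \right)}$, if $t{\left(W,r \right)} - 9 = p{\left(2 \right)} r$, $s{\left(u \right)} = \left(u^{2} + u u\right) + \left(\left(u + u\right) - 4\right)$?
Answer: $140140$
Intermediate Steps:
$p{\left(V \right)} = \frac{1}{4}$ ($p{\left(V \right)} = 1 \cdot \frac{1}{4} = \frac{1}{4}$)
$q = -3$ ($q = -2 - 1 = -3$)
$s{\left(u \right)} = -4 + 2 u + 2 u^{2}$ ($s{\left(u \right)} = \left(u^{2} + u^{2}\right) + \left(2 u - 4\right) = 2 u^{2} + \left(-4 + 2 u\right) = -4 + 2 u + 2 u^{2}$)
$t{\left(W,r \right)} = 9 + \frac{r}{4}$
$65 s{\left(12 \right)} t{\left(q,-8 \right)} = 65 \left(-4 + 2 \cdot 12 + 2 \cdot 12^{2}\right) \left(9 + \frac{1}{4} \left(-8\right)\right) = 65 \left(-4 + 24 + 2 \cdot 144\right) \left(9 - 2\right) = 65 \left(-4 + 24 + 288\right) 7 = 65 \cdot 308 \cdot 7 = 20020 \cdot 7 = 140140$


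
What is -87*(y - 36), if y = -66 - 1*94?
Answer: 17052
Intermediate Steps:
y = -160 (y = -66 - 94 = -160)
-87*(y - 36) = -87*(-160 - 36) = -87*(-196) = 17052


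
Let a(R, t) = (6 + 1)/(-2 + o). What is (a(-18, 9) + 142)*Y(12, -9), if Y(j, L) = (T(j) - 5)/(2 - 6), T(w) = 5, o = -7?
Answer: 0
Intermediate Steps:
Y(j, L) = 0 (Y(j, L) = (5 - 5)/(2 - 6) = 0/(-4) = 0*(-¼) = 0)
a(R, t) = -7/9 (a(R, t) = (6 + 1)/(-2 - 7) = 7/(-9) = 7*(-⅑) = -7/9)
(a(-18, 9) + 142)*Y(12, -9) = (-7/9 + 142)*0 = (1271/9)*0 = 0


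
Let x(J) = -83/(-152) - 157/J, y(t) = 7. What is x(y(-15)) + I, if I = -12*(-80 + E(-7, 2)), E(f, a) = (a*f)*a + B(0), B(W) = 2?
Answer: 1330125/1064 ≈ 1250.1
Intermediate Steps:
x(J) = 83/152 - 157/J (x(J) = -83*(-1/152) - 157/J = 83/152 - 157/J)
E(f, a) = 2 + f*a**2 (E(f, a) = (a*f)*a + 2 = f*a**2 + 2 = 2 + f*a**2)
I = 1272 (I = -12*(-80 + (2 - 7*2**2)) = -12*(-80 + (2 - 7*4)) = -12*(-80 + (2 - 28)) = -12*(-80 - 26) = -12*(-106) = 1272)
x(y(-15)) + I = (83/152 - 157/7) + 1272 = -23283/1064 + 1272 = 1330125/1064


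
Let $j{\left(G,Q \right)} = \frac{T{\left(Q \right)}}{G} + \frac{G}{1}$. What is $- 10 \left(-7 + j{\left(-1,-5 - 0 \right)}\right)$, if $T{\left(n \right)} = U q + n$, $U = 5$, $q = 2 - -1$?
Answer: $180$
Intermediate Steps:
$q = 3$ ($q = 2 + 1 = 3$)
$T{\left(n \right)} = 15 + n$ ($T{\left(n \right)} = 5 \cdot 3 + n = 15 + n$)
$j{\left(G,Q \right)} = G + \frac{15 + Q}{G}$ ($j{\left(G,Q \right)} = \frac{15 + Q}{G} + \frac{G}{1} = \frac{15 + Q}{G} + G 1 = \frac{15 + Q}{G} + G = G + \frac{15 + Q}{G}$)
$- 10 \left(-7 + j{\left(-1,-5 - 0 \right)}\right) = - 10 \left(-7 + \frac{15 - 5 + \left(-1\right)^{2}}{-1}\right) = - 10 \left(-7 - \left(15 + \left(-5 + 0\right) + 1\right)\right) = - 10 \left(-7 - \left(15 - 5 + 1\right)\right) = - 10 \left(-7 - 11\right) = \left(-10\right) \left(-18\right) = 180$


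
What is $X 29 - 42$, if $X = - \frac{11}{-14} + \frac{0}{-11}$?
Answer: $- \frac{269}{14} \approx -19.214$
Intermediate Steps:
$X = \frac{11}{14}$ ($X = \left(-11\right) \left(- \frac{1}{14}\right) + 0 \left(- \frac{1}{11}\right) = \frac{11}{14} + 0 = \frac{11}{14} \approx 0.78571$)
$X 29 - 42 = \frac{11}{14} \cdot 29 - 42 = \frac{319}{14} - 42 = - \frac{269}{14}$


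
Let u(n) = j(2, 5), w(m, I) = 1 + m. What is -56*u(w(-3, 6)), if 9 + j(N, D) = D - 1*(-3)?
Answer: 56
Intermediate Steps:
j(N, D) = -6 + D (j(N, D) = -9 + (D - 1*(-3)) = -9 + (D + 3) = -9 + (3 + D) = -6 + D)
u(n) = -1 (u(n) = -6 + 5 = -1)
-56*u(w(-3, 6)) = -56*(-1) = 56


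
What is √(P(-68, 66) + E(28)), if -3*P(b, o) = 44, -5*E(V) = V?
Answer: 4*I*√285/15 ≈ 4.5019*I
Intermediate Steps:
E(V) = -V/5
P(b, o) = -44/3 (P(b, o) = -⅓*44 = -44/3)
√(P(-68, 66) + E(28)) = √(-44/3 - ⅕*28) = √(-44/3 - 28/5) = √(-304/15) = 4*I*√285/15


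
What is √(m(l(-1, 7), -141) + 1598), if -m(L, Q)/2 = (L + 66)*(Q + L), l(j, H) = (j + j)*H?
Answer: √17718 ≈ 133.11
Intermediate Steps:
l(j, H) = 2*H*j (l(j, H) = (2*j)*H = 2*H*j)
m(L, Q) = -2*(66 + L)*(L + Q) (m(L, Q) = -2*(L + 66)*(Q + L) = -2*(66 + L)*(L + Q))
√(m(l(-1, 7), -141) + 1598) = √((-264*7*(-1) - 132*(-141) - 2*(2*7*(-1))² - 2*2*7*(-1)*(-141)) + 1598) = √((-132*(-14) + 18612 - 2*(-14)² - 2*(-14)*(-141)) + 1598) = √((1848 + 18612 - 2*196 - 3948) + 1598) = √((1848 + 18612 - 392 - 3948) + 1598) = √(16120 + 1598) = √17718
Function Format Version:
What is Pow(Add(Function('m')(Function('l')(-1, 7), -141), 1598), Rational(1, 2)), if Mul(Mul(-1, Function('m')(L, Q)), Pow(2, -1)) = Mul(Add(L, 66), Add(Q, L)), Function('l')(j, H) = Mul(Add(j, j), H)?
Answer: Pow(17718, Rational(1, 2)) ≈ 133.11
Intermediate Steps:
Function('l')(j, H) = Mul(2, H, j) (Function('l')(j, H) = Mul(Mul(2, j), H) = Mul(2, H, j))
Function('m')(L, Q) = Mul(-2, Add(66, L), Add(L, Q)) (Function('m')(L, Q) = Mul(-2, Mul(Add(L, 66), Add(Q, L))) = Mul(-2, Mul(Add(66, L), Add(L, Q))) = Mul(-2, Add(66, L), Add(L, Q)))
Pow(Add(Function('m')(Function('l')(-1, 7), -141), 1598), Rational(1, 2)) = Pow(Add(Add(Mul(-132, Mul(2, 7, -1)), Mul(-132, -141), Mul(-2, Pow(Mul(2, 7, -1), 2)), Mul(-2, Mul(2, 7, -1), -141)), 1598), Rational(1, 2)) = Pow(Add(Add(Mul(-132, -14), 18612, Mul(-2, Pow(-14, 2)), Mul(-2, -14, -141)), 1598), Rational(1, 2)) = Pow(Add(Add(1848, 18612, Mul(-2, 196), -3948), 1598), Rational(1, 2)) = Pow(Add(Add(1848, 18612, -392, -3948), 1598), Rational(1, 2)) = Pow(Add(16120, 1598), Rational(1, 2)) = Pow(17718, Rational(1, 2))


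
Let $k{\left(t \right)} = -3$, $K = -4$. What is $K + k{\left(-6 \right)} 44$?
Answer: $-136$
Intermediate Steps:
$K + k{\left(-6 \right)} 44 = -4 - 132 = -136$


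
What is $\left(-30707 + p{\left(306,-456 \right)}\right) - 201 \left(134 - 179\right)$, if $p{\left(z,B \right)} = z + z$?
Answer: $-21050$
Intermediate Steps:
$p{\left(z,B \right)} = 2 z$
$\left(-30707 + p{\left(306,-456 \right)}\right) - 201 \left(134 - 179\right) = \left(-30707 + 2 \cdot 306\right) - 201 \left(134 - 179\right) = \left(-30707 + 612\right) - -9045 = -30095 + 9045 = -21050$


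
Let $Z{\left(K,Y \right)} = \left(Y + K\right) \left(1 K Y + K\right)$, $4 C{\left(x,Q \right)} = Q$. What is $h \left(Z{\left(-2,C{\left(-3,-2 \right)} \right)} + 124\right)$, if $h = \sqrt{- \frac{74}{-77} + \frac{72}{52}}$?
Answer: $\frac{23 \sqrt{587587}}{91} \approx 193.74$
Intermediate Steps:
$C{\left(x,Q \right)} = \frac{Q}{4}$
$Z{\left(K,Y \right)} = \left(K + Y\right) \left(K + K Y\right)$ ($Z{\left(K,Y \right)} = \left(K + Y\right) \left(K Y + K\right) = \left(K + Y\right) \left(K + K Y\right)$)
$h = \frac{2 \sqrt{587587}}{1001}$ ($h = \sqrt{\left(-74\right) \left(- \frac{1}{77}\right) + 72 \cdot \frac{1}{52}} = \sqrt{\frac{74}{77} + \frac{18}{13}} = \sqrt{\frac{2348}{1001}} = \frac{2 \sqrt{587587}}{1001} \approx 1.5316$)
$h \left(Z{\left(-2,C{\left(-3,-2 \right)} \right)} + 124\right) = \frac{2 \sqrt{587587}}{1001} \left(- 2 \left(-2 + \frac{1}{4} \left(-2\right) + \left(\frac{1}{4} \left(-2\right)\right)^{2} - 2 \cdot \frac{1}{4} \left(-2\right)\right) + 124\right) = \frac{2 \sqrt{587587}}{1001} \left(- 2 \left(-2 - \frac{1}{2} + \left(- \frac{1}{2}\right)^{2} - -1\right) + 124\right) = \frac{2 \sqrt{587587}}{1001} \left(- 2 \left(-2 - \frac{1}{2} + \frac{1}{4} + 1\right) + 124\right) = \frac{2 \sqrt{587587}}{1001} \left(\left(-2\right) \left(- \frac{5}{4}\right) + 124\right) = \frac{2 \sqrt{587587}}{1001} \left(\frac{5}{2} + 124\right) = \frac{2 \sqrt{587587}}{1001} \cdot \frac{253}{2} = \frac{23 \sqrt{587587}}{91}$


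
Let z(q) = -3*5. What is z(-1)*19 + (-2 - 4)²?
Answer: -249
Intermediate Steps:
z(q) = -15
z(-1)*19 + (-2 - 4)² = -15*19 + (-2 - 4)² = -285 + (-6)² = -285 + 36 = -249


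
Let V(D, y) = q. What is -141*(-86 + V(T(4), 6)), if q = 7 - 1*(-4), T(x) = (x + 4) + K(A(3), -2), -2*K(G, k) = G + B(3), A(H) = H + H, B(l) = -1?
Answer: 10575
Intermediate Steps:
A(H) = 2*H
K(G, k) = ½ - G/2 (K(G, k) = -(G - 1)/2 = -(-1 + G)/2 = ½ - G/2)
T(x) = 3/2 + x (T(x) = (x + 4) + (½ - 3) = (4 + x) + (½ - ½*6) = (4 + x) + (½ - 3) = (4 + x) - 5/2 = 3/2 + x)
q = 11 (q = 7 + 4 = 11)
V(D, y) = 11
-141*(-86 + V(T(4), 6)) = -141*(-86 + 11) = -141*(-75) = 10575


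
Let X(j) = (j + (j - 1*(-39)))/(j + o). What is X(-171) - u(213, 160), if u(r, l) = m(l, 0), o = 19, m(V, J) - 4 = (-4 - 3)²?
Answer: -7753/152 ≈ -51.007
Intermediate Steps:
m(V, J) = 53 (m(V, J) = 4 + (-4 - 3)² = 4 + (-7)² = 4 + 49 = 53)
u(r, l) = 53
X(j) = (39 + 2*j)/(19 + j) (X(j) = (j + (j - 1*(-39)))/(j + 19) = (j + (j + 39))/(19 + j) = (j + (39 + j))/(19 + j) = (39 + 2*j)/(19 + j))
X(-171) - u(213, 160) = (39 + 2*(-171))/(19 - 171) - 1*53 = (39 - 342)/(-152) - 53 = -1/152*(-303) - 53 = 303/152 - 53 = -7753/152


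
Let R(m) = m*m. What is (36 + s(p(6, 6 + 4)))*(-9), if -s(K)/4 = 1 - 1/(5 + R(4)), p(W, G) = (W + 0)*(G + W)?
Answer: -2028/7 ≈ -289.71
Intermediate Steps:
R(m) = m²
p(W, G) = W*(G + W)
s(K) = -80/21 (s(K) = -4*(1 - 1/(5 + 4²)) = -4*(1 - 1/(5 + 16)) = -4*(1 - 1/21) = -4*20/21 = -80/21)
(36 + s(p(6, 6 + 4)))*(-9) = (36 - 80/21)*(-9) = (676/21)*(-9) = -2028/7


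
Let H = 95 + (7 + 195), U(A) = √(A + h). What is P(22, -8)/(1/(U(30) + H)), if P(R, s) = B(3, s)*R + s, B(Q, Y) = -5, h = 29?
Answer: -35046 - 118*√59 ≈ -35952.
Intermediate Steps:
P(R, s) = s - 5*R (P(R, s) = -5*R + s = s - 5*R)
U(A) = √(29 + A) (U(A) = √(A + 29) = √(29 + A))
H = 297 (H = 95 + 202 = 297)
P(22, -8)/(1/(U(30) + H)) = (-8 - 5*22)/(1/(√(29 + 30) + 297)) = (-8 - 110)/(1/(√59 + 297)) = -(35046 + 118*√59) = -118*(297 + √59) = -35046 - 118*√59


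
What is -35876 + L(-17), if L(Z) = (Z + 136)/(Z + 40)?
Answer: -825029/23 ≈ -35871.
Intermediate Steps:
L(Z) = (136 + Z)/(40 + Z)
-35876 + L(-17) = -35876 + (136 - 17)/(40 - 17) = -35876 + 119/23 = -825029/23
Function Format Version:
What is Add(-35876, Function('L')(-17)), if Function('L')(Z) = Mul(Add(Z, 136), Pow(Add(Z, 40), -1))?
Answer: Rational(-825029, 23) ≈ -35871.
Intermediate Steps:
Function('L')(Z) = Mul(Pow(Add(40, Z), -1), Add(136, Z)) (Function('L')(Z) = Mul(Add(136, Z), Pow(Add(40, Z), -1)) = Mul(Pow(Add(40, Z), -1), Add(136, Z)))
Add(-35876, Function('L')(-17)) = Add(-35876, Mul(Pow(Add(40, -17), -1), Add(136, -17))) = Add(-35876, Mul(Pow(23, -1), 119)) = Add(-35876, Mul(Rational(1, 23), 119)) = Add(-35876, Rational(119, 23)) = Rational(-825029, 23)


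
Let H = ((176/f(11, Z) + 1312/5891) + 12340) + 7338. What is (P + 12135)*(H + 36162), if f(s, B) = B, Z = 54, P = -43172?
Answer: -275679843050344/159057 ≈ -1.7332e+9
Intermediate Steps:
H = 3130477478/159057 (H = ((176/54 + 1312/5891) + 12340) + 7338 = ((176*(1/54) + 1312*(1/5891)) + 12340) + 7338 = ((88/27 + 1312/5891) + 12340) + 7338 = (553832/159057 + 12340) + 7338 = 1963317212/159057 + 7338 = 3130477478/159057 ≈ 19681.)
(P + 12135)*(H + 36162) = (-43172 + 12135)*(3130477478/159057 + 36162) = -31037*8882296712/159057 = -275679843050344/159057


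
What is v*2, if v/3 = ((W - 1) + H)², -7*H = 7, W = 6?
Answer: 96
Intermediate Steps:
H = -1 (H = -⅐*7 = -1)
v = 48 (v = 3*((6 - 1) - 1)² = 3*(5 - 1)² = 3*4² = 3*16 = 48)
v*2 = 48*2 = 96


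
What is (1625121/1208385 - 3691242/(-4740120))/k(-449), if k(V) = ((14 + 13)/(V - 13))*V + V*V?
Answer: 5005641983/475266927694950 ≈ 1.0532e-5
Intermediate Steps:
k(V) = V² + 27*V/(-13 + V) (k(V) = (27/(-13 + V))*V + V² = 27*V/(-13 + V) + V² = V² + 27*V/(-13 + V))
(1625121/1208385 - 3691242/(-4740120))/k(-449) = (1625121/1208385 - 3691242/(-4740120))/((-449*(27 + (-449)² - 13*(-449))/(-13 - 449))) = (1625121*(1/1208385) - 3691242*(-1/4740120))/((-449*(27 + 201601 + 5837)/(-462))) = (180569/134265 + 205069/263340)/((-449*(-1/462)*207465)) = 5005641983/(2357156340*(31050595/154)) = (5005641983/2357156340)*(154/31050595) = 5005641983/475266927694950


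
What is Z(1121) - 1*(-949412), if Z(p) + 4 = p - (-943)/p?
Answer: 1065543952/1121 ≈ 9.5053e+5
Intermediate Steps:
Z(p) = -4 + p + 943/p (Z(p) = -4 + (p - (-943)/p) = -4 + (p + 943/p) = -4 + p + 943/p)
Z(1121) - 1*(-949412) = (-4 + 1121 + 943/1121) - 1*(-949412) = (-4 + 1121 + 943*(1/1121)) + 949412 = (-4 + 1121 + 943/1121) + 949412 = 1253100/1121 + 949412 = 1065543952/1121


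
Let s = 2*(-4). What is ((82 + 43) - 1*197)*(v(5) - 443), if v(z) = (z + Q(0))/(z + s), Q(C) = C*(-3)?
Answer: 32016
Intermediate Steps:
Q(C) = -3*C
s = -8
v(z) = z/(-8 + z) (v(z) = (z - 3*0)/(z - 8) = (z + 0)/(-8 + z) = z/(-8 + z))
((82 + 43) - 1*197)*(v(5) - 443) = ((82 + 43) - 1*197)*(5/(-8 + 5) - 443) = (125 - 197)*(5/(-3) - 443) = -72*(5*(-⅓) - 443) = -72*(-5/3 - 443) = -72*(-1334/3) = 32016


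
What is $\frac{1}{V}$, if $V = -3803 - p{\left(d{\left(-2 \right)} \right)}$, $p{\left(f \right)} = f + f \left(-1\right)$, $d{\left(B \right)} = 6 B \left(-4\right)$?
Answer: $- \frac{1}{3803} \approx -0.00026295$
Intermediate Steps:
$d{\left(B \right)} = - 24 B$
$p{\left(f \right)} = 0$ ($p{\left(f \right)} = f - f = 0$)
$V = -3803$ ($V = -3803 - 0 = -3803 + 0 = -3803$)
$\frac{1}{V} = \frac{1}{-3803} = - \frac{1}{3803}$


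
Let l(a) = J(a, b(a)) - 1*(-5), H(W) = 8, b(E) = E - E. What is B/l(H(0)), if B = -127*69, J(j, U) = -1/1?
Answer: -8763/4 ≈ -2190.8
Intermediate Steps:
b(E) = 0
J(j, U) = -1 (J(j, U) = -1*1 = -1)
l(a) = 4 (l(a) = -1 - 1*(-5) = -1 + 5 = 4)
B = -8763
B/l(H(0)) = -8763/4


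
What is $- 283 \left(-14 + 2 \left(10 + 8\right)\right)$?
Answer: $-6226$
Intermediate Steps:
$- 283 \left(-14 + 2 \left(10 + 8\right)\right) = - 283 \left(-14 + 2 \cdot 18\right) = - 283 \left(-14 + 36\right) = \left(-283\right) 22 = -6226$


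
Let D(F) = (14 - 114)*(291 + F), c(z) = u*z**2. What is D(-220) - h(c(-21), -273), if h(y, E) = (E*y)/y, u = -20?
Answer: -6827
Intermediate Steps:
c(z) = -20*z**2
D(F) = -29100 - 100*F (D(F) = -100*(291 + F) = -29100 - 100*F)
h(y, E) = E
D(-220) - h(c(-21), -273) = (-29100 - 100*(-220)) - 1*(-273) = (-29100 + 22000) + 273 = -7100 + 273 = -6827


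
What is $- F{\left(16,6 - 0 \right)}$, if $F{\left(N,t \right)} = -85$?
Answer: $85$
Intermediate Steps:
$- F{\left(16,6 - 0 \right)} = \left(-1\right) \left(-85\right) = 85$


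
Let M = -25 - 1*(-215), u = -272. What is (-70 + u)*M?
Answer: -64980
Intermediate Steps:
M = 190 (M = -25 + 215 = 190)
(-70 + u)*M = (-70 - 272)*190 = -342*190 = -64980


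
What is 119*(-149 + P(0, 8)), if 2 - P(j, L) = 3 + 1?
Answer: -17969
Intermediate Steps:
P(j, L) = -2 (P(j, L) = 2 - (3 + 1) = 2 - 1*4 = 2 - 4 = -2)
119*(-149 + P(0, 8)) = 119*(-149 - 2) = 119*(-151) = -17969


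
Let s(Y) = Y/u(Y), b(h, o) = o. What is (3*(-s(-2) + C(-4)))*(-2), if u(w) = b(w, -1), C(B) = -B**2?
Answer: 108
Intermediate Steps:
u(w) = -1
s(Y) = -Y (s(Y) = Y/(-1) = Y*(-1) = -Y)
(3*(-s(-2) + C(-4)))*(-2) = (3*(-(-1)*(-2) - 1*(-4)**2))*(-2) = (3*(-1*2 - 1*16))*(-2) = (3*(-2 - 16))*(-2) = (3*(-18))*(-2) = -54*(-2) = 108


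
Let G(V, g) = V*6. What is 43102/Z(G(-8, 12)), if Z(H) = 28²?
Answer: 21551/392 ≈ 54.977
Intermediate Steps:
G(V, g) = 6*V
Z(H) = 784
43102/Z(G(-8, 12)) = 43102/784 = 43102*(1/784) = 21551/392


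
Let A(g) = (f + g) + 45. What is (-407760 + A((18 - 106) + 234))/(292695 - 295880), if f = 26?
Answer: 407543/3185 ≈ 127.96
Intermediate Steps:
A(g) = 71 + g (A(g) = (26 + g) + 45 = 71 + g)
(-407760 + A((18 - 106) + 234))/(292695 - 295880) = (-407760 + (71 + ((18 - 106) + 234)))/(292695 - 295880) = (-407760 + (71 + (-88 + 234)))/(-3185) = (-407760 + (71 + 146))*(-1/3185) = (-407760 + 217)*(-1/3185) = -407543*(-1/3185) = 407543/3185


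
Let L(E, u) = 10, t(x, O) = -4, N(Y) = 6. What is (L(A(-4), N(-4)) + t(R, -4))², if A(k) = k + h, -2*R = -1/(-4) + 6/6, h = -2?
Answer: 36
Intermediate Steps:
R = -5/8 (R = -(-1/(-4) + 6/6)/2 = -(-1*(-¼) + 6*(⅙))/2 = -(¼ + 1)/2 = -½*5/4 = -5/8 ≈ -0.62500)
A(k) = -2 + k (A(k) = k - 2 = -2 + k)
(L(A(-4), N(-4)) + t(R, -4))² = (10 - 4)² = 6² = 36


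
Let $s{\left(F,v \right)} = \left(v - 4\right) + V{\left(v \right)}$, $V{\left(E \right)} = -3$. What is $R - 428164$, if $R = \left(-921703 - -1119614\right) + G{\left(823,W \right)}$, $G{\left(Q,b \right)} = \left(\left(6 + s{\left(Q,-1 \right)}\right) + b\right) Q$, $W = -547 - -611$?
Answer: $-179227$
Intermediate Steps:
$s{\left(F,v \right)} = -7 + v$ ($s{\left(F,v \right)} = \left(v - 4\right) - 3 = \left(-4 + v\right) - 3 = -7 + v$)
$W = 64$ ($W = -547 + 611 = 64$)
$G{\left(Q,b \right)} = Q \left(-2 + b\right)$ ($G{\left(Q,b \right)} = \left(\left(6 - 8\right) + b\right) Q = \left(-2 + b\right) Q = Q \left(-2 + b\right)$)
$R = 248937$ ($R = \left(-921703 - -1119614\right) + 823 \left(-2 + 64\right) = \left(-921703 + 1119614\right) + 823 \cdot 62 = 197911 + 51026 = 248937$)
$R - 428164 = 248937 - 428164 = -179227$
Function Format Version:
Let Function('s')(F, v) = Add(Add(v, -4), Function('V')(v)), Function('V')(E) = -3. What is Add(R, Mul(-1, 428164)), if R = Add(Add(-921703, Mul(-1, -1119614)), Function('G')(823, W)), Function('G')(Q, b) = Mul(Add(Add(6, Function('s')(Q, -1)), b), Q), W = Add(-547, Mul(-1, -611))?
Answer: -179227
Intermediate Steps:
Function('s')(F, v) = Add(-7, v) (Function('s')(F, v) = Add(Add(v, -4), -3) = Add(Add(-4, v), -3) = Add(-7, v))
W = 64 (W = Add(-547, 611) = 64)
Function('G')(Q, b) = Mul(Q, Add(-2, b)) (Function('G')(Q, b) = Mul(Add(Add(6, Add(-7, -1)), b), Q) = Mul(Add(Add(6, -8), b), Q) = Mul(Add(-2, b), Q) = Mul(Q, Add(-2, b)))
R = 248937 (R = Add(Add(-921703, Mul(-1, -1119614)), Mul(823, Add(-2, 64))) = Add(Add(-921703, 1119614), Mul(823, 62)) = Add(197911, 51026) = 248937)
Add(R, Mul(-1, 428164)) = Add(248937, Mul(-1, 428164)) = Add(248937, -428164) = -179227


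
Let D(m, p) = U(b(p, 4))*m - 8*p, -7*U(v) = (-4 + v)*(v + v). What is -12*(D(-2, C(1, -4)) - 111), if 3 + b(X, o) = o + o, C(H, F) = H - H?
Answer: 9084/7 ≈ 1297.7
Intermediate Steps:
C(H, F) = 0
b(X, o) = -3 + 2*o (b(X, o) = -3 + (o + o) = -3 + 2*o)
U(v) = -2*v*(-4 + v)/7 (U(v) = -(-4 + v)*(v + v)/7 = -(-4 + v)*2*v/7 = -2*v*(-4 + v)/7)
D(m, p) = -8*p - 10*m/7 (D(m, p) = (2*(-3 + 2*4)*(4 - (-3 + 2*4))/7)*m - 8*p = (2*(-3 + 8)*(4 - (-3 + 8))/7)*m - 8*p = ((2/7)*5*(4 - 1*5))*m - 8*p = ((2/7)*5*(4 - 5))*m - 8*p = ((2/7)*5*(-1))*m - 8*p = -10*m/7 - 8*p = -8*p - 10*m/7)
-12*(D(-2, C(1, -4)) - 111) = -12*((-8*0 - 10/7*(-2)) - 111) = -12*((0 + 20/7) - 111) = -12*(20/7 - 111) = -12*(-757/7) = 9084/7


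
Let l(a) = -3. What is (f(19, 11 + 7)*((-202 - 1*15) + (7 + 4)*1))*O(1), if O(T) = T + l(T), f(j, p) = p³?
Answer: 2402784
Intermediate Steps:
O(T) = -3 + T (O(T) = T - 3 = -3 + T)
(f(19, 11 + 7)*((-202 - 1*15) + (7 + 4)*1))*O(1) = ((11 + 7)³*((-202 - 1*15) + (7 + 4)*1))*(-3 + 1) = (18³*((-202 - 15) + 11*1))*(-2) = (5832*(-217 + 11))*(-2) = (5832*(-206))*(-2) = -1201392*(-2) = 2402784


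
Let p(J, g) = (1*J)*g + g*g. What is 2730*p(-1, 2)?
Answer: 5460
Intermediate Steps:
p(J, g) = g² + J*g (p(J, g) = J*g + g² = g² + J*g)
2730*p(-1, 2) = 2730*(2*(-1 + 2)) = 2730*(2*1) = 2730*2 = 5460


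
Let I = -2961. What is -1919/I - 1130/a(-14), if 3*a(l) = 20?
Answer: -999941/5922 ≈ -168.85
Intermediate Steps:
a(l) = 20/3 (a(l) = (⅓)*20 = 20/3)
-1919/I - 1130/a(-14) = -1919/(-2961) - 1130/20/3 = -1919*(-1/2961) - 1130*3/20 = 1919/2961 - 339/2 = -999941/5922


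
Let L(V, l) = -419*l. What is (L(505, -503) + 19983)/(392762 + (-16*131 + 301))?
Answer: 230740/390967 ≈ 0.59018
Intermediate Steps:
(L(505, -503) + 19983)/(392762 + (-16*131 + 301)) = (-419*(-503) + 19983)/(392762 + (-16*131 + 301)) = (210757 + 19983)/(392762 + (-2096 + 301)) = 230740/(392762 - 1795) = 230740/390967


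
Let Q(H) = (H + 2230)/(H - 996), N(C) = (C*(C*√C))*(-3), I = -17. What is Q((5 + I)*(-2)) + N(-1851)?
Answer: -1127/486 - 10278603*I*√1851 ≈ -2.3189 - 4.4222e+8*I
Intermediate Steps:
N(C) = -3*C^(5/2) (N(C) = (C*C^(3/2))*(-3) = C^(5/2)*(-3) = -3*C^(5/2))
Q(H) = (2230 + H)/(-996 + H)
Q((5 + I)*(-2)) + N(-1851) = (2230 + (5 - 17)*(-2))/(-996 + (5 - 17)*(-2)) - 10278603*I*√1851 = (2230 - 12*(-2))/(-996 - 12*(-2)) - 10278603*I*√1851 = (2230 + 24)/(-996 + 24) - 10278603*I*√1851 = 2254/(-972) - 10278603*I*√1851 = -1/972*2254 - 10278603*I*√1851 = -1127/486 - 10278603*I*√1851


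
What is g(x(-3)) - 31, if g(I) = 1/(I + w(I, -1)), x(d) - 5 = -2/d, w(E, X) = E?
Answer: -1051/34 ≈ -30.912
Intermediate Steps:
x(d) = 5 - 2/d
g(I) = 1/(2*I) (g(I) = 1/(I + I) = 1/(2*I))
g(x(-3)) - 31 = 1/(2*(5 - 2/(-3))) - 31 = 1/(2*(5 - 2*(-1/3))) - 31 = 1/(2*(5 + 2/3)) - 31 = 1/(2*(17/3)) - 31 = (1/2)*(3/17) - 31 = 3/34 - 31 = -1051/34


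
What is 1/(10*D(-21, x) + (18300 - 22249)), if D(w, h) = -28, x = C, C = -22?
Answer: -1/4229 ≈ -0.00023646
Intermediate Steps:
x = -22
1/(10*D(-21, x) + (18300 - 22249)) = 1/(10*(-28) + (18300 - 22249)) = 1/(-280 - 3949) = 1/(-4229) = -1/4229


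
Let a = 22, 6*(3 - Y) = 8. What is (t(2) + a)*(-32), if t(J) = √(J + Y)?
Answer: -704 - 32*√33/3 ≈ -765.28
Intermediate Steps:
Y = 5/3 (Y = 3 - ⅙*8 = 3 - 4/3 = 5/3 ≈ 1.6667)
t(J) = √(5/3 + J) (t(J) = √(J + 5/3) = √(5/3 + J))
(t(2) + a)*(-32) = (√(15 + 9*2)/3 + 22)*(-32) = (√(15 + 18)/3 + 22)*(-32) = (√33/3 + 22)*(-32) = (22 + √33/3)*(-32) = -704 - 32*√33/3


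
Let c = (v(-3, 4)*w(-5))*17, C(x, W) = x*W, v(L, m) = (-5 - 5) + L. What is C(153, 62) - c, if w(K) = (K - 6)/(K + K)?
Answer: 97291/10 ≈ 9729.1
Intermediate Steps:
v(L, m) = -10 + L
C(x, W) = W*x
w(K) = (-6 + K)/(2*K) (w(K) = (-6 + K)/((2*K)) = (-6 + K)*(1/(2*K)) = (-6 + K)/(2*K))
c = -2431/10 (c = ((-10 - 3)*((½)*(-6 - 5)/(-5)))*17 = -13*(-1)*(-11)/(2*5)*17 = -13*11/10*17 = -143/10*17 = -2431/10 ≈ -243.10)
C(153, 62) - c = 62*153 - 1*(-2431/10) = 9486 + 2431/10 = 97291/10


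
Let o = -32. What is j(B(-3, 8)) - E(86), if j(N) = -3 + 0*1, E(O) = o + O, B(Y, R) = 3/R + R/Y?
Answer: -57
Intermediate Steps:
E(O) = -32 + O
j(N) = -3 (j(N) = -3 + 0 = -3)
j(B(-3, 8)) - E(86) = -3 - (-32 + 86) = -3 - 1*54 = -3 - 54 = -57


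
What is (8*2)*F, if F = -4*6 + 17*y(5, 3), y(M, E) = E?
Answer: 432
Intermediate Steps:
F = 27 (F = -4*6 + 17*3 = -24 + 51 = 27)
(8*2)*F = (8*2)*27 = 16*27 = 432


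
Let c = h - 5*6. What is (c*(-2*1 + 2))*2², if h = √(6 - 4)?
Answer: 0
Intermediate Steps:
h = √2 ≈ 1.4142
c = -30 + √2 (c = √2 - 5*6 = √2 - 30 = -30 + √2 ≈ -28.586)
(c*(-2*1 + 2))*2² = ((-30 + √2)*(-2*1 + 2))*2² = ((-30 + √2)*(-2 + 2))*4 = ((-30 + √2)*0)*4 = 0*4 = 0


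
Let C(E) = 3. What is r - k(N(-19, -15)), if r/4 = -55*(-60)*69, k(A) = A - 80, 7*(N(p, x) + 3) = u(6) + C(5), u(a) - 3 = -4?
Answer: 6376179/7 ≈ 9.1088e+5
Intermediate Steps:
u(a) = -1 (u(a) = 3 - 4 = -1)
N(p, x) = -19/7 (N(p, x) = -3 + (-1 + 3)/7 = -3 + (⅐)*2 = -3 + 2/7 = -19/7)
k(A) = -80 + A
r = 910800 (r = 4*(-55*(-60)*69) = 4*(3300*69) = 4*227700 = 910800)
r - k(N(-19, -15)) = 910800 - (-80 - 19/7) = 910800 - 1*(-579/7) = 910800 + 579/7 = 6376179/7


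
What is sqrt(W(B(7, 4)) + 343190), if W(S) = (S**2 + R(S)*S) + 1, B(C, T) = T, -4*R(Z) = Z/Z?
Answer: 3*sqrt(38134) ≈ 585.84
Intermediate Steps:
R(Z) = -1/4 (R(Z) = -Z/(4*Z) = -1/4*1 = -1/4)
W(S) = 1 + S**2 - S/4 (W(S) = (S**2 - S/4) + 1 = 1 + S**2 - S/4)
sqrt(W(B(7, 4)) + 343190) = sqrt((1 + 4**2 - 1/4*4) + 343190) = sqrt((1 + 16 - 1) + 343190) = sqrt(16 + 343190) = sqrt(343206) = 3*sqrt(38134)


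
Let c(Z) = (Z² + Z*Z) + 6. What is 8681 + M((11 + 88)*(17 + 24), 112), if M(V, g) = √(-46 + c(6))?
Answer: 8681 + 4*√2 ≈ 8686.7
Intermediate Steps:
c(Z) = 6 + 2*Z² (c(Z) = (Z² + Z²) + 6 = 2*Z² + 6 = 6 + 2*Z²)
M(V, g) = 4*√2 (M(V, g) = √(-46 + (6 + 2*6²)) = √(-46 + (6 + 2*36)) = √(-46 + (6 + 72)) = √(-46 + 78) = √32 = 4*√2)
8681 + M((11 + 88)*(17 + 24), 112) = 8681 + 4*√2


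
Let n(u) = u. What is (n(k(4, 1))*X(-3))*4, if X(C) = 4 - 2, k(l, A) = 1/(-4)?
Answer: -2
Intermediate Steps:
k(l, A) = -1/4
X(C) = 2
(n(k(4, 1))*X(-3))*4 = -1/4*2*4 = -1/2*4 = -2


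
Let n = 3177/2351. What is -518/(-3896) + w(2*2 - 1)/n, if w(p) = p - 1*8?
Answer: -22075897/6188796 ≈ -3.5671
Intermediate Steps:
w(p) = -8 + p (w(p) = p - 8 = -8 + p)
n = 3177/2351 (n = 3177*(1/2351) = 3177/2351 ≈ 1.3513)
-518/(-3896) + w(2*2 - 1)/n = -518/(-3896) + (-8 + (2*2 - 1))/(3177/2351) = -518*(-1/3896) + (-8 + (4 - 1))*(2351/3177) = 259/1948 + (-8 + 3)*(2351/3177) = 259/1948 - 5*2351/3177 = 259/1948 - 11755/3177 = -22075897/6188796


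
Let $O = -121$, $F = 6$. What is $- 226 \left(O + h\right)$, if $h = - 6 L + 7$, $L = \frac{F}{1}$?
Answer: $33900$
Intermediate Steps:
$L = 6$ ($L = \frac{6}{1} = 6 \cdot 1 = 6$)
$h = -29$ ($h = \left(-6\right) 6 + 7 = -36 + 7 = -29$)
$- 226 \left(O + h\right) = - 226 \left(-121 - 29\right) = \left(-226\right) \left(-150\right) = 33900$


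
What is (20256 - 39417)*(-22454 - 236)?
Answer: 434763090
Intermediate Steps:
(20256 - 39417)*(-22454 - 236) = -19161*(-22690) = 434763090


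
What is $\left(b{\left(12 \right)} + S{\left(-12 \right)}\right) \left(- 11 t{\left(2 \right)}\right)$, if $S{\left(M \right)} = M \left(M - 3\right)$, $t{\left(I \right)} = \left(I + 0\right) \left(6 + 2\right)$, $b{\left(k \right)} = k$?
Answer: $-33792$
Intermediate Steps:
$t{\left(I \right)} = 8 I$ ($t{\left(I \right)} = I 8 = 8 I$)
$S{\left(M \right)} = M \left(-3 + M\right)$ ($S{\left(M \right)} = M \left(M - 3\right) = M \left(-3 + M\right)$)
$\left(b{\left(12 \right)} + S{\left(-12 \right)}\right) \left(- 11 t{\left(2 \right)}\right) = \left(12 - 12 \left(-3 - 12\right)\right) \left(- 11 \cdot 8 \cdot 2\right) = \left(12 - -180\right) \left(\left(-11\right) 16\right) = \left(12 + 180\right) \left(-176\right) = 192 \left(-176\right) = -33792$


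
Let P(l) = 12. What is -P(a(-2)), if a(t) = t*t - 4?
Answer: -12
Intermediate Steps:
a(t) = -4 + t² (a(t) = t² - 4 = -4 + t²)
-P(a(-2)) = -1*12 = -12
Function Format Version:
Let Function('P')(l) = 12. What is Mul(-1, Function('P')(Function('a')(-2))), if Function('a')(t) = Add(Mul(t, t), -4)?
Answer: -12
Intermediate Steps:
Function('a')(t) = Add(-4, Pow(t, 2)) (Function('a')(t) = Add(Pow(t, 2), -4) = Add(-4, Pow(t, 2)))
Mul(-1, Function('P')(Function('a')(-2))) = Mul(-1, 12) = -12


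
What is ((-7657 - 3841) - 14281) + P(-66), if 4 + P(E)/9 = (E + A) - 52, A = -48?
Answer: -27309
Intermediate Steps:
P(E) = -936 + 9*E (P(E) = -36 + 9*((E - 48) - 52) = -36 + 9*((-48 + E) - 52) = -36 + 9*(-100 + E) = -36 + (-900 + 9*E) = -936 + 9*E)
((-7657 - 3841) - 14281) + P(-66) = ((-7657 - 3841) - 14281) + (-936 + 9*(-66)) = (-11498 - 14281) + (-936 - 594) = -25779 - 1530 = -27309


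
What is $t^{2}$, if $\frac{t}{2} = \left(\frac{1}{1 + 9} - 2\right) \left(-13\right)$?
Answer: $\frac{61009}{25} \approx 2440.4$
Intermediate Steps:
$t = \frac{247}{5}$ ($t = 2 \left(\frac{1}{1 + 9} - 2\right) \left(-13\right) = 2 \left(\frac{1}{10} - 2\right) \left(-13\right) = 2 \left(\left(- \frac{19}{10}\right) \left(-13\right)\right) = 2 \cdot \frac{247}{10} = \frac{247}{5} \approx 49.4$)
$t^{2} = \left(\frac{247}{5}\right)^{2} = \frac{61009}{25}$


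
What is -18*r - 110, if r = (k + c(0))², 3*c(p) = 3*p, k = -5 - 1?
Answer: -758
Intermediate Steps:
k = -6
c(p) = p (c(p) = (3*p)/3 = p)
r = 36 (r = (-6 + 0)² = (-6)² = 36)
-18*r - 110 = -18*36 - 110 = -648 - 110 = -758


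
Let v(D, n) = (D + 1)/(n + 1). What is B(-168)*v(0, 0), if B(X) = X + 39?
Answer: -129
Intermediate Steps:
v(D, n) = (1 + D)/(1 + n)
B(X) = 39 + X
B(-168)*v(0, 0) = (39 - 168)*((1 + 0)/(1 + 0)) = -129/1 = -129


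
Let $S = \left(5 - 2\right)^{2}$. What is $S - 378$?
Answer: $-369$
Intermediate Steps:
$S = 9$ ($S = 3^{2} = 9$)
$S - 378 = 9 - 378 = -369$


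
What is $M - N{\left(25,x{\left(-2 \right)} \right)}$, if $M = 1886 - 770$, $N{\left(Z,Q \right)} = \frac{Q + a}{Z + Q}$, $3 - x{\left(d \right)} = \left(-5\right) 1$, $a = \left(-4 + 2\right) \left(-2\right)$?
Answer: $\frac{12272}{11} \approx 1115.6$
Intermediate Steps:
$a = 4$ ($a = \left(-2\right) \left(-2\right) = 4$)
$x{\left(d \right)} = 8$ ($x{\left(d \right)} = 3 - \left(-5\right) 1 = 3 - -5 = 3 + 5 = 8$)
$N{\left(Z,Q \right)} = \frac{4 + Q}{Q + Z}$ ($N{\left(Z,Q \right)} = \frac{Q + 4}{Z + Q} = \frac{4 + Q}{Q + Z}$)
$M = 1116$
$M - N{\left(25,x{\left(-2 \right)} \right)} = 1116 - \frac{4 + 8}{8 + 25} = 1116 - \frac{1}{33} \cdot 12 = 1116 - \frac{4}{11} = \frac{12272}{11}$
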